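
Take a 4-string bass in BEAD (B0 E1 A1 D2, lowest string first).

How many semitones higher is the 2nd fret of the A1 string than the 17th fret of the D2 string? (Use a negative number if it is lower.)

-20 semitones

A1 at fret 2 → B1 (MIDI 35); D2 at fret 17 → G3 (MIDI 55).
35 − 55 = -20, so the two pitches are 20 semitones apart.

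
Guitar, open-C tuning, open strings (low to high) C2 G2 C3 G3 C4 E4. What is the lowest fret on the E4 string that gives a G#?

4

From E4, count semitones up the chromatic scale until reaching G#: E–F–F#–G–G# — 4 steps.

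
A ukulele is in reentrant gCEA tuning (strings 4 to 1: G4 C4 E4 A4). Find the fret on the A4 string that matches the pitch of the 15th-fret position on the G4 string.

13

Fret 15 on G4 is MIDI 67 + 15 = 82 (A#5). On the A4 string (open MIDI 69), that pitch is 82 − 69 = fret 13.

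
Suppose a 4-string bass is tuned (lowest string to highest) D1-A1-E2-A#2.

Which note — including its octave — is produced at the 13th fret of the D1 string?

D#2

D1 is MIDI 26. Adding 13 gives 39, which is D#2.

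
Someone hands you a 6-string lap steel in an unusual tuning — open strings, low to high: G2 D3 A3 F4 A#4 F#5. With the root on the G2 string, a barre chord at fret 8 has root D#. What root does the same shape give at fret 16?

B

Moving from fret 8 to fret 16 shifts the root by 8 semitones.
D# up 8 semitones is B.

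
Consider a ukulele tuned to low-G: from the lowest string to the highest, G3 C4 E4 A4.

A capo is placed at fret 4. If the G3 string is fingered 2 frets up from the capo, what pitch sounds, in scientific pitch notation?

The capo raises the open G3 by 4 semitones to B3; fretting 2 more gives G3 + 4 + 2 = G3 + 6 semitones = C#4.
(Also written Db.)

C#4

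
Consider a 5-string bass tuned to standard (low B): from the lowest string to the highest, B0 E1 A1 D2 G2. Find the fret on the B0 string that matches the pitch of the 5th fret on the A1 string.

A1 at fret 5 is A1 + 5 semitones = D2.
The open B0 string is 10 semitones below the open A1, so the same pitch on the B0 string lies at fret 5 + 10 = 15.

15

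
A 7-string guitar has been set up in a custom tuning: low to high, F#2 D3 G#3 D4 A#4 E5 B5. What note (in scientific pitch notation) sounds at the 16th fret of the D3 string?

F#4

D3 is MIDI 50. Adding 16 gives 66, which is F#4.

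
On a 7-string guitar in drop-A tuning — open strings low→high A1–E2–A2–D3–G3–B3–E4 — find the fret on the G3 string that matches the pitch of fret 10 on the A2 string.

0

Fret 10 on A2 is MIDI 45 + 10 = 55 (G3). On the G3 string (open MIDI 55), that pitch is 55 − 55 = fret 0.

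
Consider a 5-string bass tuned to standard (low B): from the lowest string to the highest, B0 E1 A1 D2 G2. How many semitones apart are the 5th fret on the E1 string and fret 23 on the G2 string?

E1 at fret 5 → A1 (MIDI 33); G2 at fret 23 → F#4 (MIDI 66).
33 − 66 = -33, so the two pitches are 33 semitones apart, with F#4 the higher.

33 semitones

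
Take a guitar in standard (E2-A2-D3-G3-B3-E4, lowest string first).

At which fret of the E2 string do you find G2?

3

G2 is 3 semitones above the open E2 (E–F–F#–G), so it sits at fret 3.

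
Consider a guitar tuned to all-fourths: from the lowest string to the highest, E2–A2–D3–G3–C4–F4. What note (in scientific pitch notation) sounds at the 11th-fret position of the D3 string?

C♯4

The open D3 string plus 11 semitones: D–D#–E–F–…–B–C–C#.
The walk passes from B into C once, so the octave number goes from 3 to 4.
(Equivalently spelled D♭4.)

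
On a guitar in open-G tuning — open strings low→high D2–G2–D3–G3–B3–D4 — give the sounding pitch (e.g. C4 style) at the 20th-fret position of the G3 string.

G3 is MIDI 55. Adding 20 gives 75, which is D♯5.

D♯5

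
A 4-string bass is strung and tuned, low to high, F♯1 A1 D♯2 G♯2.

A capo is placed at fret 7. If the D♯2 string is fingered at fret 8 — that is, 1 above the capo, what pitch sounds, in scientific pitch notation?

B2

The capo raises the open D♯2 by 7 semitones to A♯2; fretting 1 more gives D♯2 + 7 + 1 = D♯2 + 8 semitones = B2.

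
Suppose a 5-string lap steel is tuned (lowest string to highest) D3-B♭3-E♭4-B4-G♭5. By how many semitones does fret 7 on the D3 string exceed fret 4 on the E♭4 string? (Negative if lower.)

D3 at fret 7 → A3 (MIDI 57); E♭4 at fret 4 → G4 (MIDI 67).
57 − 67 = -10, so the two pitches are 10 semitones apart.

-10 semitones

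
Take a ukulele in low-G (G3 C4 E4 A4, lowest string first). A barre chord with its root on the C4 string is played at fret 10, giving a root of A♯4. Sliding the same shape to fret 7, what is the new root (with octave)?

G4

Moving from fret 10 to fret 7 shifts the root by -3 semitones.
A♯4 down 3 semitones is G4.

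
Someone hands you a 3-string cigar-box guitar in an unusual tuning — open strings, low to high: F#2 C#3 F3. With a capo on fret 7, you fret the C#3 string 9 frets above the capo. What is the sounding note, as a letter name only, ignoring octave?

The capo raises the open C#3 by 7 semitones to G#3; fretting 9 more gives C#3 + 7 + 9 = C#3 + 16 semitones, landing on F.

F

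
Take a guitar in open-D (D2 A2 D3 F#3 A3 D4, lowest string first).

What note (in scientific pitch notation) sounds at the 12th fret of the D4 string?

Each fret is one semitone, so D4 + 12 = D5.

D5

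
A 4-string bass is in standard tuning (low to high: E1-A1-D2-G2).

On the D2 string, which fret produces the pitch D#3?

D#3 is 13 semitones above the open D2 (D–D#–E–F–…–C#–D–D#), so it sits at fret 13.

13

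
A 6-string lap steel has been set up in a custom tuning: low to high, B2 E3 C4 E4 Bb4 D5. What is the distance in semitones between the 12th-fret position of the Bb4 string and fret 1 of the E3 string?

Bb4 at fret 12 → Bb5 (MIDI 82); E3 at fret 1 → F3 (MIDI 53).
82 − 53 = 29, so the two pitches are 29 semitones apart, with Bb5 the higher.

29 semitones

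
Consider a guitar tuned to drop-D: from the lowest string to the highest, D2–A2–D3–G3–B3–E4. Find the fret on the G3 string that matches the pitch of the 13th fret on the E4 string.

22

Fret 13 on E4 is MIDI 64 + 13 = 77 (F5). On the G3 string (open MIDI 55), that pitch is 77 − 55 = fret 22.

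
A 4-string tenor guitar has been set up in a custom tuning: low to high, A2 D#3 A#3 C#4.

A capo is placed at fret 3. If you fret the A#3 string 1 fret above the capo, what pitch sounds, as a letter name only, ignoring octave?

D

The capo raises the open A#3 by 3 semitones to C#4; fretting 1 more gives A#3 + 3 + 1 = A#3 + 4 semitones, landing on D.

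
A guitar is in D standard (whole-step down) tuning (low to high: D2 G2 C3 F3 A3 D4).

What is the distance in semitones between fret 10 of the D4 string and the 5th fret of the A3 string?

D4 at fret 10 → C5 (MIDI 72); A3 at fret 5 → D4 (MIDI 62).
72 − 62 = 10, so the two pitches are 10 semitones apart, with C5 the higher.

10 semitones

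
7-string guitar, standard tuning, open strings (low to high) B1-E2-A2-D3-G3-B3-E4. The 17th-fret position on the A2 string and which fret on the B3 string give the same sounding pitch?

Fret 17 on A2 is MIDI 45 + 17 = 62 (D4). On the B3 string (open MIDI 59), that pitch is 62 − 59 = fret 3.

3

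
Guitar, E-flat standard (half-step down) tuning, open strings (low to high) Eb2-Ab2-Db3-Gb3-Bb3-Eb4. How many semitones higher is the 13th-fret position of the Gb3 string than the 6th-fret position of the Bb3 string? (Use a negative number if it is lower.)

Gb3 at fret 13 → G4 (MIDI 67); Bb3 at fret 6 → E4 (MIDI 64).
67 − 64 = 3, so the two pitches are 3 semitones apart.

3 semitones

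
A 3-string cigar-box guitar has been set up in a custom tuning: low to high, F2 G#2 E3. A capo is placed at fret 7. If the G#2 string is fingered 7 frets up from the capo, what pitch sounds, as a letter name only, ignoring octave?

The capo raises the open G#2 by 7 semitones to D#3; fretting 7 more gives G#2 + 7 + 7 = G#2 + 14 semitones, landing on A#.
(Also written Bb.)

A#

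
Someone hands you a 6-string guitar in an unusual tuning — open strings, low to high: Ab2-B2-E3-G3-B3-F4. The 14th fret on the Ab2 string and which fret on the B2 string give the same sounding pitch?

11

Ab2 at fret 14 is Ab2 + 14 semitones = Bb3.
The open B2 string is 3 semitones above the open Ab2, so the same pitch on the B2 string lies at fret 14 − 3 = 11.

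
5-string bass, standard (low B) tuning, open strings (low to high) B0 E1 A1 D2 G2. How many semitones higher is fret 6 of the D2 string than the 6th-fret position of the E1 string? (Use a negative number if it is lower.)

10 semitones

D2 at fret 6 → G♯2 (MIDI 44); E1 at fret 6 → A♯1 (MIDI 34).
44 − 34 = 10, so the two pitches are 10 semitones apart.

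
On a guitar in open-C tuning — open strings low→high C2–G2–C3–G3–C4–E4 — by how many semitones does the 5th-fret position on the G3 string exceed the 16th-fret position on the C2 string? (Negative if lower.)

G3 at fret 5 → C4 (MIDI 60); C2 at fret 16 → E3 (MIDI 52).
60 − 52 = 8, so the two pitches are 8 semitones apart.

8 semitones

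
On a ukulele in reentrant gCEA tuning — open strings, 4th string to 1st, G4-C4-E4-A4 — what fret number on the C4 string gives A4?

9

A4 is 9 semitones above the open C4 (C–C#–D–D#–E–F–F#–G–G#–A), so it sits at fret 9.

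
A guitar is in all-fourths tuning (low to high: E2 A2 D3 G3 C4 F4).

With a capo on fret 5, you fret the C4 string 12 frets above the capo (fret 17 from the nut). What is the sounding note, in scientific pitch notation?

F5

The capo raises the open C4 by 5 semitones to F4; fretting 12 more gives C4 + 5 + 12 = C4 + 17 semitones = F5.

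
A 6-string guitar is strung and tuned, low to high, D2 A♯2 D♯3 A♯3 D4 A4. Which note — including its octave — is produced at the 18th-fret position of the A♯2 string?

The open A♯2 string plus 18 semitones: A#–B–C–C#–…–D–D#–E.
The walk passes from B into C 2 times, so the octave number goes from 2 to 4.

E4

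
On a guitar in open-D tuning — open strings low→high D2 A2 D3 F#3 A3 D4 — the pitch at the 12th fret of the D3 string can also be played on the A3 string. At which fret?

Fret 12 on D3 is MIDI 50 + 12 = 62 (D4). On the A3 string (open MIDI 57), that pitch is 62 − 57 = fret 5.

5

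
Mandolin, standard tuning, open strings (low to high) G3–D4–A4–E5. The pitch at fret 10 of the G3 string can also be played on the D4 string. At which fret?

G3 at fret 10 is G3 + 10 semitones = F4.
The open D4 string is 7 semitones above the open G3, so the same pitch on the D4 string lies at fret 10 − 7 = 3.

3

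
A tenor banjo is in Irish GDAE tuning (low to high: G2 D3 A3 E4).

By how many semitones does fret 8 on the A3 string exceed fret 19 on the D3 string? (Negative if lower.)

-4 semitones

A3 at fret 8 → F4 (MIDI 65); D3 at fret 19 → A4 (MIDI 69).
65 − 69 = -4, so the two pitches are 4 semitones apart.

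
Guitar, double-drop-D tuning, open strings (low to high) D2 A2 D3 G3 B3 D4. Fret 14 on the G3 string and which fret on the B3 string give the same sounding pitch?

G3 at fret 14 is G3 + 14 semitones = A4.
The open B3 string is 4 semitones above the open G3, so the same pitch on the B3 string lies at fret 14 − 4 = 10.

10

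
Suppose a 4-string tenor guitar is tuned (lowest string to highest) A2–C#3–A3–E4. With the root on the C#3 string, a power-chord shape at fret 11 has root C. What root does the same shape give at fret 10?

B

Moving from fret 11 to fret 10 shifts the root by -1 semitone.
C down 1 semitone is B.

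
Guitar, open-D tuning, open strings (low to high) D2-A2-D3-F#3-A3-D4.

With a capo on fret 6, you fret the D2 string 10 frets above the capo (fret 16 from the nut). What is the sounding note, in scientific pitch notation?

The capo raises the open D2 by 6 semitones to G#2; fretting 10 more gives D2 + 6 + 10 = D2 + 16 semitones = F#3.

F#3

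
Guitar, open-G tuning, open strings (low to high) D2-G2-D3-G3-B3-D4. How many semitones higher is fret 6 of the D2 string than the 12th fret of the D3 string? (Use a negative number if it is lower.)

D2 at fret 6 → G#2 (MIDI 44); D3 at fret 12 → D4 (MIDI 62).
44 − 62 = -18, so the two pitches are 18 semitones apart.

-18 semitones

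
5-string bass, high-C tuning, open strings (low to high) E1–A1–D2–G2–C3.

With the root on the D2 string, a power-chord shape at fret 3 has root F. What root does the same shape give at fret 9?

Moving from fret 3 to fret 9 shifts the root by 6 semitones.
F up 6 semitones is B.

B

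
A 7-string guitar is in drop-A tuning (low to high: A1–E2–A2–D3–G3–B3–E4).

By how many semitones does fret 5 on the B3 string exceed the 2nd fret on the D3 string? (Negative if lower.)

B3 at fret 5 → E4 (MIDI 64); D3 at fret 2 → E3 (MIDI 52).
64 − 52 = 12, so the two pitches are 12 semitones apart.

12 semitones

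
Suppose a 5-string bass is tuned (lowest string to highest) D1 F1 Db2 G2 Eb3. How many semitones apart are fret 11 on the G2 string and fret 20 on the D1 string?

8 semitones

G2 at fret 11 → Gb3 (MIDI 54); D1 at fret 20 → Bb2 (MIDI 46).
54 − 46 = 8, so the two pitches are 8 semitones apart, with Gb3 the higher.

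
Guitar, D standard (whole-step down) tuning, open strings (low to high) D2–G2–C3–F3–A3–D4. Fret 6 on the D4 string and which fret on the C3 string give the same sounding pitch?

20

D4 at fret 6 is D4 + 6 semitones = G♯4.
The open C3 string is 14 semitones below the open D4, so the same pitch on the C3 string lies at fret 6 + 14 = 20.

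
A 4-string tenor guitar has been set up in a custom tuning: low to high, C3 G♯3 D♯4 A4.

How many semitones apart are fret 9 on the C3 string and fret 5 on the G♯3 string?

4 semitones

C3 at fret 9 → A3 (MIDI 57); G♯3 at fret 5 → C♯4 (MIDI 61).
57 − 61 = -4, so the two pitches are 4 semitones apart, with C♯4 the higher.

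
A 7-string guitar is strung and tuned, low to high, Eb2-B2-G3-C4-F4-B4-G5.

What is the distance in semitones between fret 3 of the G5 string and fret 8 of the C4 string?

14 semitones

G5 at fret 3 → Bb5 (MIDI 82); C4 at fret 8 → Ab4 (MIDI 68).
82 − 68 = 14, so the two pitches are 14 semitones apart, with Bb5 the higher.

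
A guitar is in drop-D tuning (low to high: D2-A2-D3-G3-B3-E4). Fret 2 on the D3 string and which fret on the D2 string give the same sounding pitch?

14

Fret 2 on D3 is MIDI 50 + 2 = 52 (E3). On the D2 string (open MIDI 38), that pitch is 52 − 38 = fret 14.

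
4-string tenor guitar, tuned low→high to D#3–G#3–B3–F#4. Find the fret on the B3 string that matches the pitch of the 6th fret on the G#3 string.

3

G#3 at fret 6 is G#3 + 6 semitones = D4.
The open B3 string is 3 semitones above the open G#3, so the same pitch on the B3 string lies at fret 6 − 3 = 3.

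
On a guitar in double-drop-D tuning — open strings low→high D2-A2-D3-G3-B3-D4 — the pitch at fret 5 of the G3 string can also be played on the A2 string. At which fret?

G3 at fret 5 is G3 + 5 semitones = C4.
The open A2 string is 10 semitones below the open G3, so the same pitch on the A2 string lies at fret 5 + 10 = 15.

15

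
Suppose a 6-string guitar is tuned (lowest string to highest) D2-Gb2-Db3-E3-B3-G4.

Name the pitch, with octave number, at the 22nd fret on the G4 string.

F6

G4 is MIDI 67. Adding 22 gives 89, which is F6.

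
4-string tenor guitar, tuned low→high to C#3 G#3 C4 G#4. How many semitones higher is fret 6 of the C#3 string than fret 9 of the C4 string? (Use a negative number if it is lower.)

C#3 at fret 6 → G3 (MIDI 55); C4 at fret 9 → A4 (MIDI 69).
55 − 69 = -14, so the two pitches are 14 semitones apart.

-14 semitones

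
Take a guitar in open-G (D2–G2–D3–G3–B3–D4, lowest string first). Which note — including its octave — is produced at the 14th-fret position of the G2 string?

A3

Each fret is one semitone, so G2 + 14 = A3.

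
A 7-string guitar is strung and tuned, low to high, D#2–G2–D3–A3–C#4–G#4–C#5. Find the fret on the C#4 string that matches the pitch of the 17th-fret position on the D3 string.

6

Fret 17 on D3 is MIDI 50 + 17 = 67 (G4). On the C#4 string (open MIDI 61), that pitch is 67 − 61 = fret 6.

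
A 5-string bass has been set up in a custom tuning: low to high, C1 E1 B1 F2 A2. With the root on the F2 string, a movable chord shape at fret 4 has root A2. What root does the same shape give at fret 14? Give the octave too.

Moving from fret 4 to fret 14 shifts the root by 10 semitones.
A2 up 10 semitones is G3.

G3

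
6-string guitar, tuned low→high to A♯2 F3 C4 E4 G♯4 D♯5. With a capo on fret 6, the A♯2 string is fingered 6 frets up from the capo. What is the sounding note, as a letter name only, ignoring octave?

A♯

The capo raises the open A♯2 by 6 semitones to E3; fretting 6 more gives A♯2 + 6 + 6 = A♯2 + 12 semitones, landing on A♯.
(Also written B♭.)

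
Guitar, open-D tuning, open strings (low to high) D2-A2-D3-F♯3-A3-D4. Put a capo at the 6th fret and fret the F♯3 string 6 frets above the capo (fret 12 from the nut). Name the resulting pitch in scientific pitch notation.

F♯4

The capo raises the open F♯3 by 6 semitones to C4; fretting 6 more gives F♯3 + 6 + 6 = F♯3 + 12 semitones = F♯4.
(Also written G♭.)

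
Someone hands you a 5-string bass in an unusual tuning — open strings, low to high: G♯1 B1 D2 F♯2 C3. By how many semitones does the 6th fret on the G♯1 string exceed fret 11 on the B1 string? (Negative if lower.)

G♯1 at fret 6 → D2 (MIDI 38); B1 at fret 11 → A♯2 (MIDI 46).
38 − 46 = -8, so the two pitches are 8 semitones apart.

-8 semitones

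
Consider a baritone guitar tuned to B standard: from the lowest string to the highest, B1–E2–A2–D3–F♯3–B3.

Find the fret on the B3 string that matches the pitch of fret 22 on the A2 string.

8

A2 at fret 22 is A2 + 22 semitones = G4.
The open B3 string is 14 semitones above the open A2, so the same pitch on the B3 string lies at fret 22 − 14 = 8.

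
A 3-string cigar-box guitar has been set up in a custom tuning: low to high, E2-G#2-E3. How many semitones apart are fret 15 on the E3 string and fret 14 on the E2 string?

E3 at fret 15 → G4 (MIDI 67); E2 at fret 14 → F#3 (MIDI 54).
67 − 54 = 13, so the two pitches are 13 semitones apart, with G4 the higher.

13 semitones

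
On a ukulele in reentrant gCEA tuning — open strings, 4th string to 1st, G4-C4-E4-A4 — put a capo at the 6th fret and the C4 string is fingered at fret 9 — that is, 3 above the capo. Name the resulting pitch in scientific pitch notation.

A4

The capo raises the open C4 by 6 semitones to F♯4; fretting 3 more gives C4 + 6 + 3 = C4 + 9 semitones = A4.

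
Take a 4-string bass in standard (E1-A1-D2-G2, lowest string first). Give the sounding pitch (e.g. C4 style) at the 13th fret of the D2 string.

D♯3

The open D2 string plus 13 semitones: D–D#–E–F–…–C#–D–D#.
The walk passes from B into C once, so the octave number goes from 2 to 3.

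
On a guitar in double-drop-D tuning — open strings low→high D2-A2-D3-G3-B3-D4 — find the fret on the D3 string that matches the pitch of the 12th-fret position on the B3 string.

B3 at fret 12 is B3 + 12 semitones = B4.
The open D3 string is 9 semitones below the open B3, so the same pitch on the D3 string lies at fret 12 + 9 = 21.

21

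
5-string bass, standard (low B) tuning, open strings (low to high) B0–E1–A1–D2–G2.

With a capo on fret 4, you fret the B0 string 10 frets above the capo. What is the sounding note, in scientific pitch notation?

C♯2

The capo raises the open B0 by 4 semitones to D♯1; fretting 10 more gives B0 + 4 + 10 = B0 + 14 semitones = C♯2.
(Also written D♭.)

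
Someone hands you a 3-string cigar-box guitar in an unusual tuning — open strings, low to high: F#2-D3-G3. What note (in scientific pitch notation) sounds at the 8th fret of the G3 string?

D#4

Each fret is one semitone, so G3 + 8 = D#4.
(Equivalently spelled Eb4.)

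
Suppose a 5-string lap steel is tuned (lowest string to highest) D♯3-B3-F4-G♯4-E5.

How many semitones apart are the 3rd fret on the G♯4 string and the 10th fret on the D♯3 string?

10 semitones

G♯4 at fret 3 → B4 (MIDI 71); D♯3 at fret 10 → C♯4 (MIDI 61).
71 − 61 = 10, so the two pitches are 10 semitones apart, with B4 the higher.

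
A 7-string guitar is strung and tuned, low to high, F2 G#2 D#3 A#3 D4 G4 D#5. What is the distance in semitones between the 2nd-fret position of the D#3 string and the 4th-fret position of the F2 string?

D#3 at fret 2 → F3 (MIDI 53); F2 at fret 4 → A2 (MIDI 45).
53 − 45 = 8, so the two pitches are 8 semitones apart, with F3 the higher.

8 semitones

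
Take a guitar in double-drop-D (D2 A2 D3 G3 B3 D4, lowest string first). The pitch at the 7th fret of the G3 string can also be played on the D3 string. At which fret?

12

G3 at fret 7 is G3 + 7 semitones = D4.
The open D3 string is 5 semitones below the open G3, so the same pitch on the D3 string lies at fret 7 + 5 = 12.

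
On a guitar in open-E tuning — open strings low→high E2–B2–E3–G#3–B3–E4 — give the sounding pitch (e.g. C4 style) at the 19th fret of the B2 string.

F#4

B2 is MIDI 47. Adding 19 gives 66, which is F#4.
(Equivalently spelled Gb4.)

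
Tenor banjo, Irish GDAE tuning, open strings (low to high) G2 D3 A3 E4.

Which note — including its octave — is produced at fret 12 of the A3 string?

A4

The open A3 string plus 12 semitones: A–A#–B–C–…–G–G#–A.
The walk passes from B into C once, so the octave number goes from 3 to 4.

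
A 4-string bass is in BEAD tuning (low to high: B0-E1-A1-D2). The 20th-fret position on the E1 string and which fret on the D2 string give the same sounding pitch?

E1 at fret 20 is E1 + 20 semitones = C3.
The open D2 string is 10 semitones above the open E1, so the same pitch on the D2 string lies at fret 20 − 10 = 10.

10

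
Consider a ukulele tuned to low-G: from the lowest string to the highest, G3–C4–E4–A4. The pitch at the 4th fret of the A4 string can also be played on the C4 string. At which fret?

13

Fret 4 on A4 is MIDI 69 + 4 = 73 (C♯5). On the C4 string (open MIDI 60), that pitch is 73 − 60 = fret 13.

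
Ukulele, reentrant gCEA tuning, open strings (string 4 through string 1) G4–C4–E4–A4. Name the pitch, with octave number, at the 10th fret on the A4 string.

G5

A4 is MIDI 69. Adding 10 gives 79, which is G5.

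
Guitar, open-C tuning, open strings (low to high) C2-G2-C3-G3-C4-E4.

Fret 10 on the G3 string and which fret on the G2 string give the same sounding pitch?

G3 at fret 10 is G3 + 10 semitones = F4.
The open G2 string is 12 semitones below the open G3, so the same pitch on the G2 string lies at fret 10 + 12 = 22.

22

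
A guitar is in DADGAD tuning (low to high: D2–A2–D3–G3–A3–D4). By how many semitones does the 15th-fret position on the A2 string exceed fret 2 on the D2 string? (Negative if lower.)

20 semitones

A2 at fret 15 → C4 (MIDI 60); D2 at fret 2 → E2 (MIDI 40).
60 − 40 = 20, so the two pitches are 20 semitones apart.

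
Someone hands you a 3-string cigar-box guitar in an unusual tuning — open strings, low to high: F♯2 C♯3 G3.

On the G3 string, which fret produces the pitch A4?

14

A4 is 14 semitones above the open G3 (G–G#–A–A#–…–G–G#–A), so it sits at fret 14.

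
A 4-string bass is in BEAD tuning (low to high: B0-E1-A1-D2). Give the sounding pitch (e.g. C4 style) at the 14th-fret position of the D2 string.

E3

The open D2 string plus 14 semitones: D–D#–E–F–…–D–D#–E.
The walk passes from B into C once, so the octave number goes from 2 to 3.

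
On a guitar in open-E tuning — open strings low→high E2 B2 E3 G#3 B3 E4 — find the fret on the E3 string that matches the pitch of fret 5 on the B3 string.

B3 at fret 5 is B3 + 5 semitones = E4.
The open E3 string is 7 semitones below the open B3, so the same pitch on the E3 string lies at fret 5 + 7 = 12.

12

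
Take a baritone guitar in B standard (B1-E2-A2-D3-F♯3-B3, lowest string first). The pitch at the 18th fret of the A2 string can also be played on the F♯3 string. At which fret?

A2 at fret 18 is A2 + 18 semitones = D♯4.
The open F♯3 string is 9 semitones above the open A2, so the same pitch on the F♯3 string lies at fret 18 − 9 = 9.

9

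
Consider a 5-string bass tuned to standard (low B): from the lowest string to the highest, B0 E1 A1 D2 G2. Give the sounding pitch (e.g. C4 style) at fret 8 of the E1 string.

E1 is MIDI 28. Adding 8 gives 36, which is C2.

C2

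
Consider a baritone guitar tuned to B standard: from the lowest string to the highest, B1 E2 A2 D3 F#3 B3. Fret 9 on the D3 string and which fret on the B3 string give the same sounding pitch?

0

Fret 9 on D3 is MIDI 50 + 9 = 59 (B3). On the B3 string (open MIDI 59), that pitch is 59 − 59 = fret 0.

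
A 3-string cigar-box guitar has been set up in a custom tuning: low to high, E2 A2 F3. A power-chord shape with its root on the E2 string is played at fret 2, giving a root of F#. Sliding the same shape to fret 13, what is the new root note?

Moving from fret 2 to fret 13 shifts the root by 11 semitones.
F# up 11 semitones is F.

F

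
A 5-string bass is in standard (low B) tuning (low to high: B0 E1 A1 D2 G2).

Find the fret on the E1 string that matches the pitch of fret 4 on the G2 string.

G2 at fret 4 is G2 + 4 semitones = B2.
The open E1 string is 15 semitones below the open G2, so the same pitch on the E1 string lies at fret 4 + 15 = 19.

19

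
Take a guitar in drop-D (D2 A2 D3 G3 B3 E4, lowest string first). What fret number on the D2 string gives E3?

14

E3 is 14 semitones above the open D2 (D–D#–E–F–…–D–D#–E), so it sits at fret 14.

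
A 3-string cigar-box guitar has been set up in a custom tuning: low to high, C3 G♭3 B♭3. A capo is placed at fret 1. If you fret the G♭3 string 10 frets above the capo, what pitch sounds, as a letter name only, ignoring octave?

The capo raises the open G♭3 by 1 semitone to G3; fretting 10 more gives G♭3 + 1 + 10 = G♭3 + 11 semitones, landing on F.

F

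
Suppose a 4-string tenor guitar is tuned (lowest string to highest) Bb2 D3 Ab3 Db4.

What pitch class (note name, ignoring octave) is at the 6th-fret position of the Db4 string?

Each fret is one semitone, so Db4 + 6 = G.

G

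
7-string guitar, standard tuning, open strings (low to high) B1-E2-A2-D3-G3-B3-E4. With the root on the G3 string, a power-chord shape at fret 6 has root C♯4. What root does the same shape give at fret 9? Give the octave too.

Moving from fret 6 to fret 9 shifts the root by 3 semitones.
C♯4 up 3 semitones is E4.

E4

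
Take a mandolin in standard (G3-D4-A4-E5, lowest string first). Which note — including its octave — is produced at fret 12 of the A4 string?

A4 is MIDI 69. Adding 12 gives 81, which is A5.

A5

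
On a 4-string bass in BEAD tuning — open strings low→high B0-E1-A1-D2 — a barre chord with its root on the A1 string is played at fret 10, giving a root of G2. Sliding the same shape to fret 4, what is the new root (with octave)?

C♯2

Moving from fret 10 to fret 4 shifts the root by -6 semitones.
G2 down 6 semitones is C♯2.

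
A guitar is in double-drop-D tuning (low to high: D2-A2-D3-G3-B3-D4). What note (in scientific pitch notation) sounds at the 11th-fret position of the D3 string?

C#4

Each fret is one semitone, so D3 + 11 = C#4.
(Equivalently spelled Db4.)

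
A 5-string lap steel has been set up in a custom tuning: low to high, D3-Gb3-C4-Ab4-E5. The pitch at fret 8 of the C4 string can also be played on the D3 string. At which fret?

18

Fret 8 on C4 is MIDI 60 + 8 = 68 (Ab4). On the D3 string (open MIDI 50), that pitch is 68 − 50 = fret 18.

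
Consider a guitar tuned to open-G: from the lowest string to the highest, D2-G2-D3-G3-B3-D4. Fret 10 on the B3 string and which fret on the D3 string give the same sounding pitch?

19

B3 at fret 10 is B3 + 10 semitones = A4.
The open D3 string is 9 semitones below the open B3, so the same pitch on the D3 string lies at fret 10 + 9 = 19.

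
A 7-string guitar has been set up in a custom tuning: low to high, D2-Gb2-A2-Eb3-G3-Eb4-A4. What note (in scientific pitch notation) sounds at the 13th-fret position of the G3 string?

Ab4

Each fret is one semitone, so G3 + 13 = Ab4.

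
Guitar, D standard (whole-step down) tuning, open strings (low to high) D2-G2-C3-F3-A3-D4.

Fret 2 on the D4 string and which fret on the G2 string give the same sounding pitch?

D4 at fret 2 is D4 + 2 semitones = E4.
The open G2 string is 19 semitones below the open D4, so the same pitch on the G2 string lies at fret 2 + 19 = 21.

21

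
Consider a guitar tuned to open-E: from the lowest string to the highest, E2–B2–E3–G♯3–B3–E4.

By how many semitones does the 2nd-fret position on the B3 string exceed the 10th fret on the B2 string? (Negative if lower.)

4 semitones

B3 at fret 2 → C♯4 (MIDI 61); B2 at fret 10 → A3 (MIDI 57).
61 − 57 = 4, so the two pitches are 4 semitones apart.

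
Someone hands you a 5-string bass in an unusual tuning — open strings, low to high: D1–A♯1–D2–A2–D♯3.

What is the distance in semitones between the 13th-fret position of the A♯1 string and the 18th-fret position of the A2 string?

A♯1 at fret 13 → B2 (MIDI 47); A2 at fret 18 → D♯4 (MIDI 63).
47 − 63 = -16, so the two pitches are 16 semitones apart, with D♯4 the higher.

16 semitones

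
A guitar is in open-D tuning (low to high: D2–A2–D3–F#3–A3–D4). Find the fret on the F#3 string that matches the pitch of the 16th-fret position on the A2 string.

A2 at fret 16 is A2 + 16 semitones = C#4.
The open F#3 string is 9 semitones above the open A2, so the same pitch on the F#3 string lies at fret 16 − 9 = 7.

7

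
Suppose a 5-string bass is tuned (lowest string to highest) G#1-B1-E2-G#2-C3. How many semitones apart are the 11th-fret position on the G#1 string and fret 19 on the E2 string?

G#1 at fret 11 → G2 (MIDI 43); E2 at fret 19 → B3 (MIDI 59).
43 − 59 = -16, so the two pitches are 16 semitones apart, with B3 the higher.

16 semitones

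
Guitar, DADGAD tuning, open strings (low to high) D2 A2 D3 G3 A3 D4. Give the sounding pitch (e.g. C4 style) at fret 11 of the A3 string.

Each fret is one semitone, so A3 + 11 = G#4.

G#4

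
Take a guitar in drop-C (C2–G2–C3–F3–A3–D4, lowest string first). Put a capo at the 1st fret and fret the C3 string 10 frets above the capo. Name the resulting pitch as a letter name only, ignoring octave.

B

The capo raises the open C3 by 1 semitone to C#3; fretting 10 more gives C3 + 1 + 10 = C3 + 11 semitones, landing on B.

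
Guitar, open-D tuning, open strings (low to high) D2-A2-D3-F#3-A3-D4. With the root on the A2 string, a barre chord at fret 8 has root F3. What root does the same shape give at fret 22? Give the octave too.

Moving from fret 8 to fret 22 shifts the root by 14 semitones.
F3 up 14 semitones is G4.

G4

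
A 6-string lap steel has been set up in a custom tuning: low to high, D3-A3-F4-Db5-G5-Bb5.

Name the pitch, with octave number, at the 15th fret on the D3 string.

F4

The open D3 string plus 15 semitones: D–Eb–E–F–…–Eb–E–F.
The walk passes from B into C once, so the octave number goes from 3 to 4.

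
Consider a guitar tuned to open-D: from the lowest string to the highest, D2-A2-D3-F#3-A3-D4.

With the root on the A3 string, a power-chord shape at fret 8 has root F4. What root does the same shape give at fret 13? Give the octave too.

A#4

Moving from fret 8 to fret 13 shifts the root by 5 semitones.
F4 up 5 semitones is A#4.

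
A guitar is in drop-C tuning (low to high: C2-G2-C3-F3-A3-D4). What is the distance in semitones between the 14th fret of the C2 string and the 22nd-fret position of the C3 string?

20 semitones

C2 at fret 14 → D3 (MIDI 50); C3 at fret 22 → A#4 (MIDI 70).
50 − 70 = -20, so the two pitches are 20 semitones apart, with A#4 the higher.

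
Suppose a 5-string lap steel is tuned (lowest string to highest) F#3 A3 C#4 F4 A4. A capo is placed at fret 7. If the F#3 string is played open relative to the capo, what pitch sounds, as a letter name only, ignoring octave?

The capo raises the open F#3 by 7 semitones to C#4; fretting 0 more gives F#3 + 7 + 0 = F#3 + 7 semitones, landing on C#.
(Also written Db.)

C#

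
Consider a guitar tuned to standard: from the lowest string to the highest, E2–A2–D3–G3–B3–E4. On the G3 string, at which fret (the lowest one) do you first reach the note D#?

8

From G3, count semitones up the chromatic scale until reaching D#: G–G#–A–A#–B–C–C#–D–D# — 8 steps.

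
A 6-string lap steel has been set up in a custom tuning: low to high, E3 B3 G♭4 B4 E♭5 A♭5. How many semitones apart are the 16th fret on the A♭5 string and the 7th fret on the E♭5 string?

14 semitones

A♭5 at fret 16 → C7 (MIDI 96); E♭5 at fret 7 → B♭5 (MIDI 82).
96 − 82 = 14, so the two pitches are 14 semitones apart, with C7 the higher.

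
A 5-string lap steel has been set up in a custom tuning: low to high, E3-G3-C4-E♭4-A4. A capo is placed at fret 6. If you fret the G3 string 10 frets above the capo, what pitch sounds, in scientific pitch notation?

B4

The capo raises the open G3 by 6 semitones to D♭4; fretting 10 more gives G3 + 6 + 10 = G3 + 16 semitones = B4.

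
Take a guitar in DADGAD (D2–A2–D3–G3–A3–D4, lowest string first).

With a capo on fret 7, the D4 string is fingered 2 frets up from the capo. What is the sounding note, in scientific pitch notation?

The capo raises the open D4 by 7 semitones to A4; fretting 2 more gives D4 + 7 + 2 = D4 + 9 semitones = B4.

B4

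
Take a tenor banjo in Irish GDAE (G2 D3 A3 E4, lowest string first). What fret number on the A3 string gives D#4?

D#4 is 6 semitones above the open A3 (A–A#–B–C–C#–D–D#), so it sits at fret 6.

6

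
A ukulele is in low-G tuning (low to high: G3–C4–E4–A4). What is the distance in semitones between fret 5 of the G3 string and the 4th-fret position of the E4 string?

8 semitones

G3 at fret 5 → C4 (MIDI 60); E4 at fret 4 → G#4 (MIDI 68).
60 − 68 = -8, so the two pitches are 8 semitones apart, with G#4 the higher.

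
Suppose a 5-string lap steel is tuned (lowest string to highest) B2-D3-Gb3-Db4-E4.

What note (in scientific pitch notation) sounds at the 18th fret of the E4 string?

Bb5

Each fret is one semitone, so E4 + 18 = Bb5.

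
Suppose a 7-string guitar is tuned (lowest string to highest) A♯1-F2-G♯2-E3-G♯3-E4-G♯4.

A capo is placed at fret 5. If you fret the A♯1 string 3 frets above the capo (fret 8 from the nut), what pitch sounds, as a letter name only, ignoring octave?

F♯

The capo raises the open A♯1 by 5 semitones to D♯2; fretting 3 more gives A♯1 + 5 + 3 = A♯1 + 8 semitones, landing on F♯.
(Also written G♭.)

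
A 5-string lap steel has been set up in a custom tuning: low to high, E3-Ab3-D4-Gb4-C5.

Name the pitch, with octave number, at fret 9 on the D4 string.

D4 is MIDI 62. Adding 9 gives 71, which is B4.

B4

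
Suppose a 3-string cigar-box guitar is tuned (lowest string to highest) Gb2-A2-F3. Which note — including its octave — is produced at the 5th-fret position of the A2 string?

D3

A2 is MIDI 45. Adding 5 gives 50, which is D3.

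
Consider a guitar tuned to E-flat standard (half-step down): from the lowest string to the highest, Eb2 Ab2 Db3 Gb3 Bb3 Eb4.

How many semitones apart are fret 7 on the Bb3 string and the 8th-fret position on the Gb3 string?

Bb3 at fret 7 → F4 (MIDI 65); Gb3 at fret 8 → D4 (MIDI 62).
65 − 62 = 3, so the two pitches are 3 semitones apart, with F4 the higher.

3 semitones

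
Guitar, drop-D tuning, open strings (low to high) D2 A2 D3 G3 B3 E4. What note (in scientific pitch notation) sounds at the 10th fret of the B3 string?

A4

Each fret is one semitone, so B3 + 10 = A4.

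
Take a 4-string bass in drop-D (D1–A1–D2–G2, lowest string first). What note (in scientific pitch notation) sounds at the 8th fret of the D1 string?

A#1

D1 is MIDI 26. Adding 8 gives 34, which is A#1.
(Equivalently spelled Bb1.)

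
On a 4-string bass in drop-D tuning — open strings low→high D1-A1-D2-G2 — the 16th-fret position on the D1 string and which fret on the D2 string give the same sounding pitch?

4

D1 at fret 16 is D1 + 16 semitones = F#2.
The open D2 string is 12 semitones above the open D1, so the same pitch on the D2 string lies at fret 16 − 12 = 4.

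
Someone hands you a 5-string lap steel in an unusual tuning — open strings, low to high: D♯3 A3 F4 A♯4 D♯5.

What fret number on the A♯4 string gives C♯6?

C♯6 is 15 semitones above the open A♯4 (A#–B–C–C#–…–B–C–C#), so it sits at fret 15.

15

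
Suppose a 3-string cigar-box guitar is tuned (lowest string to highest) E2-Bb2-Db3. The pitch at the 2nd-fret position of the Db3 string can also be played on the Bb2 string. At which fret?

5

Fret 2 on Db3 is MIDI 49 + 2 = 51 (Eb3). On the Bb2 string (open MIDI 46), that pitch is 51 − 46 = fret 5.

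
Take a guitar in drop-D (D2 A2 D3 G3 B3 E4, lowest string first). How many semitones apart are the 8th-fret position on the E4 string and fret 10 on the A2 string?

17 semitones

E4 at fret 8 → C5 (MIDI 72); A2 at fret 10 → G3 (MIDI 55).
72 − 55 = 17, so the two pitches are 17 semitones apart, with C5 the higher.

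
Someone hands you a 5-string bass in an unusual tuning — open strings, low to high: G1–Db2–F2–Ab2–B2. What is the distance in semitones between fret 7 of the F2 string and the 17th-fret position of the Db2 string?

F2 at fret 7 → C3 (MIDI 48); Db2 at fret 17 → Gb3 (MIDI 54).
48 − 54 = -6, so the two pitches are 6 semitones apart, with Gb3 the higher.

6 semitones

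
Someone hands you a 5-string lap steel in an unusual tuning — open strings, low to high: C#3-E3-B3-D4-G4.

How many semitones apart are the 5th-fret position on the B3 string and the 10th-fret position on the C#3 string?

5 semitones

B3 at fret 5 → E4 (MIDI 64); C#3 at fret 10 → B3 (MIDI 59).
64 − 59 = 5, so the two pitches are 5 semitones apart, with E4 the higher.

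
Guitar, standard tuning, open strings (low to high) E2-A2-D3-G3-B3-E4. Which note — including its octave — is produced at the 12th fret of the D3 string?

D3 is MIDI 50. Adding 12 gives 62, which is D4.

D4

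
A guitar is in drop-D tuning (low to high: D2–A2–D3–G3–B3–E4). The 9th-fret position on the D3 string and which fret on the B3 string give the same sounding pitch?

D3 at fret 9 is D3 + 9 semitones = B3.
The open B3 string is 9 semitones above the open D3, so the same pitch on the B3 string lies at fret 9 − 9 = 0.

0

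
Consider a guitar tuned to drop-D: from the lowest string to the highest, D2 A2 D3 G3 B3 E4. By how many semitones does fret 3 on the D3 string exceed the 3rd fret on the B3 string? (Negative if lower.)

-9 semitones

D3 at fret 3 → F3 (MIDI 53); B3 at fret 3 → D4 (MIDI 62).
53 − 62 = -9, so the two pitches are 9 semitones apart.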